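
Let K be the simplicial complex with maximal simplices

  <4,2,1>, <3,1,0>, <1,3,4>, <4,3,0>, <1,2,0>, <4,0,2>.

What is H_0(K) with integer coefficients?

H_0 ≅ Z.

We work with the vertex ordering 0 < 1 < 2 < 3 < 4. The simplices of K, each written with vertices in increasing order, are:

  0-simplices (5): [0], [1], [2], [3], [4]
  1-simplices (9): [0,1], [0,2], [0,3], [0,4], [1,2], [1,3], [1,4], [2,4], [3,4]
  2-simplices (6): [0,1,2], [0,1,3], [0,2,4], [0,3,4], [1,2,4], [1,3,4]

Hence C_0 ≅ Z^5, C_1 ≅ Z^9, C_2 ≅ Z^6.

The boundary map ∂_1: C_1 → C_0 maps an edge to its endpoints' difference, ∂[p,q] = q − p.
This gives a 5×9 integer matrix of rank 4; reducing to Smith normal form yields diagonal entries (1,1,1,1).

Boundary ∂_2: C_2 → C_1 sends each 2-simplex [p,q,r] to [q,r] − [p,r] + [p,q]. For instance
  ∂[1,3,4] = [3,4] − [1,4] + [1,3],
  ∂[0,1,3] = [1,3] − [0,3] + [0,1].
As a 9×6 matrix over Z this has rank 5, with invariant factors (1,1,1,1,1).

Computing H_k = (kernel of ∂_k) / (image of ∂_{k+1}):

  H_0: rank C_0 − rank ∂_1 = 5 − 4 = 1, and the invariant factors of ∂_1 are all 1, so H_0 = Z.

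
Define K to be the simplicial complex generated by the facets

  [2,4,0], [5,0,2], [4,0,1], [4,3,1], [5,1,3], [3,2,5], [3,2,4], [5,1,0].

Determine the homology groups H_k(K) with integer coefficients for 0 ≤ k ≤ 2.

We work with the vertex ordering 0 < 1 < 2 < 3 < 4 < 5. The simplices of K, each written with vertices in increasing order, are:

  0-simplices (6): [0], [1], [2], [3], [4], [5]
  1-simplices (12): [0,1], [0,2], [0,4], [0,5], [1,3], [1,4], [1,5], [2,3], [2,4], [2,5], [3,4], [3,5]
  2-simplices (8): [0,1,4], [0,1,5], [0,2,4], [0,2,5], [1,3,4], [1,3,5], [2,3,4], [2,3,5]

giving chain groups C_0 ≅ Z^6, C_1 ≅ Z^12, C_2 ≅ Z^8.

The boundary map ∂_1: C_1 → C_0 sends each edge [p,q] (with p < q) to q − p.
The resulting 6×12 matrix has rank 5, and its Smith normal form has invariant factors (1,1,1,1,1).

∂_2: C_2 → C_1 sends each 2-simplex [p,q,r] to [q,r] − [p,r] + [p,q]. For instance
  ∂[0,2,4] = [2,4] − [0,4] + [0,2],
  ∂[0,1,4] = [1,4] − [0,4] + [0,1].
As a 12×8 matrix over Z this has rank 7, with invariant factors (1,1,1,1,1,1,1).

Now H_k = ker ∂_k / im ∂_{k+1}, so:

  H_0: rank C_0 − rank ∂_1 = 6 − 5 = 1, and the invariant factors of ∂_1 are all 1, so H_0 = Z.
  H_1: rank ker ∂_1 − rank ∂_2 = (12 − 5) − 7 = 0, and the invariant factors of ∂_2 are all 1, so H_1 = 0.
  H_2: rank ker ∂_2 − rank ∂_3 = (8 − 7) − 0 = 1, and there is no ∂_3, so H_2 = Z.

(K is a triangulation of the 2-sphere S^2.)

H_0 = Z,  H_1 = 0,  H_2 = Z.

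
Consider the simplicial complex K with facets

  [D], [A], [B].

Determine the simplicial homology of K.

H_0 ≅ Z^3.

Take the total order A < B < D on the vertex set. Then K (dimension 0) consists of the simplices:

  0-simplices (3): A, B, D

so the chain groups are C_0 ≅ Z^3.

From H_k ≅ ker(∂_k) / im(∂_{k+1}) we obtain:

  H_0: rank C_0 − rank ∂_1 = 3 − 0 = 3, and there is no ∂_1, so H_0 ≅ Z^3.

(K is a triangulation of a set of 3 points.)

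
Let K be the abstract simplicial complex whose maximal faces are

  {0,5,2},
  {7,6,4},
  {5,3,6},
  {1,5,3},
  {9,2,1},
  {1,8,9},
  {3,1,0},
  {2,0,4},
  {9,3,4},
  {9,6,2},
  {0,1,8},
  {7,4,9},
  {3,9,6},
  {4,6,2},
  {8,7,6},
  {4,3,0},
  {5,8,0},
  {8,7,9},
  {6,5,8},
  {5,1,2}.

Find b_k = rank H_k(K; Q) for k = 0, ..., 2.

K has 10 vertices, 30 edges, 20 triangles.
rank ∂_0 = 0, rank ∂_1 = 9 ⇒ b_0 = 10 − 0 − 9 = 1; all invariant factors of ∂_1 are 1 so no torsion. So H_0 ≅ Z.
rank ∂_1 = 9, rank ∂_2 = 20 ⇒ b_1 = 30 − 9 − 20 = 1; ∂_2 has invariant factor(s) [2] giving torsion. So H_1 ≅ Z × Z/2.
rank ∂_2 = 20, rank ∂_3 = 0 ⇒ b_2 = 20 − 20 − 0 = 0. So H_2 ≅ 0.

b_0 = 1, b_1 = 1, b_2 = 0.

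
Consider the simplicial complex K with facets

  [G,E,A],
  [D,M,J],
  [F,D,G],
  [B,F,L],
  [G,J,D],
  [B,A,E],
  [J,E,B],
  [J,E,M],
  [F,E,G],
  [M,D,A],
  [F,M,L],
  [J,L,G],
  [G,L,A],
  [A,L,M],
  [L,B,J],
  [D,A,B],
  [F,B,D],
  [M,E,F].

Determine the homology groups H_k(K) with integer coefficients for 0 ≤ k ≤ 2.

H_0 = Z,  H_1 = Z^2,  H_2 = Z.

We work with the vertex ordering A < B < D < E < F < G < J < L < M. The simplices of K, each written with vertices in increasing order, are:

  0-simplices (9): A, B, D, E, F, G, J, L, M
  1-simplices (27): AB, AD, AE, AG, AL, AM, BD, BE, BF, BJ, BL, DF, DG, DJ, DM, EF, EG, EJ, EM, FG, FL, FM, GJ, GL, JL, JM, LM
  2-simplices (18): ABD, ABE, ADM, AEG, AGL, ALM, BDF, BEJ, BFL, BJL, DFG, DGJ, DJM, EFG, EFM, EJM, FLM, GJL

Hence C_0 ≅ Z^9, C_1 ≅ Z^27, C_2 ≅ Z^18.

Boundary ∂_1: C_1 → C_0 maps an edge to its endpoints' difference, ∂[p,q] = q − p. For instance
  ∂EJ = J − E.
This gives a 9×27 integer matrix of rank 8; reducing to Smith normal form yields diagonal entries (1,1,1,1,1,1,1,1).

The boundary map ∂_2: C_2 → C_1 sends each 2-simplex [p,q,r] to [q,r] − [p,r] + [p,q]. For instance
  ∂DFG = FG − DG + DF,
  ∂ABE = BE − AE + AB.
The 27×18 boundary matrix has rank 17 and Smith normal form diag(1,1,1,1,1,1,1,1,1,1,1,1,1,1,1,1,1).

Reading off H_k = ker ∂_k / im ∂_{k+1}:

  H_0: rank C_0 − rank ∂_1 = 9 − 8 = 1, and the invariant factors of ∂_1 are all 1, so H_0 ≅ Z.
  H_1: rank ker ∂_1 − rank ∂_2 = (27 − 8) − 17 = 2, and the invariant factors of ∂_2 are all 1, so H_1 ≅ Z^2.
  H_2: rank ker ∂_2 − rank ∂_3 = (18 − 17) − 0 = 1, and there is no ∂_3, so H_2 ≅ Z.

(K is a triangulation of the torus T^2.)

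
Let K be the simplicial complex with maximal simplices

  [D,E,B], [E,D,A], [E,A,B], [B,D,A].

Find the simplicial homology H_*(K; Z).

H_0 = Z,  H_1 = 0,  H_2 = Z.

Take the total order A < B < D < E on the vertex set. Then K (dimension 2) consists of the simplices:

  0-simplices (4): A, B, D, E
  1-simplices (6): AB, AD, AE, BD, BE, DE
  2-simplices (4): ABD, ABE, ADE, BDE

Hence C_0 ≅ Z^4, C_1 ≅ Z^6, C_2 ≅ Z^4.

∂_1: C_1 → C_0 sends each edge [p,q] (with p < q) to q − p.
The resulting 4×6 matrix has rank 3, and its Smith normal form has invariant factors (1,1,1).

Boundary ∂_2: C_2 → C_1 maps a triangle to the signed sum of its edges. For instance
  ∂ABD = BD − AD + AB,
  ∂ABE = BE − AE + AB.
The 6×4 boundary matrix has rank 3 and Smith normal form diag(1,1,1).

Computing H_k = (kernel of ∂_k) / (image of ∂_{k+1}):

  H_0: rank C_0 − rank ∂_1 = 4 − 3 = 1, and the invariant factors of ∂_1 are all 1, so H_0 = Z.
  H_1: rank ker ∂_1 − rank ∂_2 = (6 − 3) − 3 = 0, and the invariant factors of ∂_2 are all 1, so H_1 = 0.
  H_2: rank ker ∂_2 − rank ∂_3 = (4 − 3) − 0 = 1, and there is no ∂_3, so H_2 = Z.

As a check, the Euler characteristic is 4 − 6 + 4 = 2, which agrees with 1 − 0 + 1 = 2.
(K is a triangulation of the 2-sphere S^2.)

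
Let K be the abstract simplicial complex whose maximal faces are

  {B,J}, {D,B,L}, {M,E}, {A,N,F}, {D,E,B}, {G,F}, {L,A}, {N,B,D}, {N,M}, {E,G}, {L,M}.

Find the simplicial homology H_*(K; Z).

Order the vertices as A < B < D < E < F < G < J < L < M < N. Listing each simplex with vertices in this order, K has dimension 2 with simplices:

  0-simplices (10): A, B, D, E, F, G, J, L, M, N
  1-simplices (17): AF, AL, AN, BD, BE, BJ, BL, BN, DE, DL, DN, EG, EM, FG, FN, LM, MN
  2-simplices (4): AFN, BDE, BDL, BDN

giving chain groups C_0 ≅ Z^10, C_1 ≅ Z^17, C_2 ≅ Z^4.

The boundary map ∂_1: C_1 → C_0 maps an edge to its endpoints' difference, ∂[p,q] = q − p. For instance
  ∂BE = E − B.
The resulting 10×17 matrix has rank 9, and its Smith normal form has invariant factors (1,1,1,1,1,1,1,1,1).

Boundary ∂_2: C_2 → C_1 maps a triangle to the signed sum of its edges. For instance
  ∂BDL = DL − BL + BD,
  ∂BDE = DE − BE + BD.
As a 17×4 matrix over Z this has rank 4, with invariant factors (1,1,1,1).

Reading off H_k = ker ∂_k / im ∂_{k+1}:

  H_0: rank C_0 − rank ∂_1 = 10 − 9 = 1, and the invariant factors of ∂_1 are all 1, so H_0 ≅ Z.
  H_1: rank ker ∂_1 − rank ∂_2 = (17 − 9) − 4 = 4, and the invariant factors of ∂_2 are all 1, so H_1 ≅ Z^4.
  H_2: rank ker ∂_2 − rank ∂_3 = (4 − 4) − 0 = 0, and there is no ∂_3, so H_2 ≅ 0.

H_0 ≅ Z,  H_1 ≅ Z^4,  H_2 = 0.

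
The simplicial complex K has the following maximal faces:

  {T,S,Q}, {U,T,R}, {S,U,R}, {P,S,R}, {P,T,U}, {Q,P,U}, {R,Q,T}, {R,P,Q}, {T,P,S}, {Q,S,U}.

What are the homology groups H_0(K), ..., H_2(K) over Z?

Order the vertices as P < Q < R < S < T < U. Listing each simplex with vertices in this order, K has dimension 2 with simplices:

  0-simplices (6): P, Q, R, S, T, U
  1-simplices (15): PQ, PR, PS, PT, PU, QR, QS, QT, QU, RS, RT, RU, ST, SU, TU
  2-simplices (10): PQR, PQU, PRS, PST, PTU, QRT, QST, QSU, RSU, RTU

so the chain groups are C_0 ≅ Z^6, C_1 ≅ Z^15, C_2 ≅ Z^10.

Boundary ∂_1: C_1 → C_0 is given by ∂[p,q] = [q] − [p]. For instance
  ∂PT = T − P.
The resulting 6×15 matrix has rank 5, and its Smith normal form has invariant factors (1,1,1,1,1).

Boundary ∂_2: C_2 → C_1 acts by ∂[p,q,r] = [q,r] − [p,r] + [p,q]. For instance
  ∂QST = ST − QT + QS,
  ∂PST = ST − PT + PS.
The resulting 15×10 matrix has rank 10, and its Smith normal form has invariant factors (1,1,1,1,1,1,1,1,1,2).

Computing H_k = (kernel of ∂_k) / (image of ∂_{k+1}):

  H_0: rank C_0 − rank ∂_1 = 6 − 5 = 1, and the invariant factors of ∂_1 are all 1, so H_0 ≅ Z.
  H_1: rank ker ∂_1 − rank ∂_2 = (15 − 5) − 10 = 0, and ∂_2 has invariant factor 2 > 1, so H_1 ≅ Z/2.
  H_2: rank ker ∂_2 − rank ∂_3 = (10 − 10) − 0 = 0, and there is no ∂_3, so H_2 ≅ 0.

(K is a triangulation of the real projective plane RP^2.)

H_0 ≅ Z,  H_1 ≅ Z/2,  H_2 = 0.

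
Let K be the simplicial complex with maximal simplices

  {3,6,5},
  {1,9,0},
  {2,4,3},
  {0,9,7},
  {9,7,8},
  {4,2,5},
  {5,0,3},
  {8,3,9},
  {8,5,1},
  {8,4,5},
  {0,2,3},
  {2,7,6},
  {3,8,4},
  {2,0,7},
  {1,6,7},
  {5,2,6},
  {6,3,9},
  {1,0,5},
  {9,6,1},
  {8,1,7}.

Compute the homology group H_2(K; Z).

H_2 = 0.

Order the vertices as 0 < 1 < 2 < 3 < 4 < 5 < 6 < 7 < 8 < 9. Listing each simplex with vertices in this order, K has dimension 2 with simplices:

  0-simplices (10): [0], [1], [2], [3], [4], [5], [6], [7], [8], [9]
  1-simplices (30): (30 of them)
  2-simplices (20): (20 of them)

giving chain groups C_0 ≅ Z^10, C_1 ≅ Z^30, C_2 ≅ Z^20.

Boundary ∂_1: C_1 → C_0 is given by ∂[p,q] = [q] − [p].
The 10×30 boundary matrix has rank 9 and Smith normal form diag(1,1,1,1,1,1,1,1,1).

∂_2: C_2 → C_1 acts by ∂[p,q,r] = [q,r] − [p,r] + [p,q]. For instance
  ∂[4,5,8] = [5,8] − [4,8] + [4,5],
  ∂[3,6,9] = [6,9] − [3,9] + [3,6].
The resulting 30×20 matrix has rank 20, and its Smith normal form has invariant factors (1,1,1,1,1,1,1,1,1,1,1,1,1,1,1,1,1,1,1,2).

Reading off H_k = ker ∂_k / im ∂_{k+1}:

  H_2: rank ker ∂_2 − rank ∂_3 = (20 − 20) − 0 = 0, and there is no ∂_3, so H_2 = 0.

(K is a triangulation of the Klein bottle.)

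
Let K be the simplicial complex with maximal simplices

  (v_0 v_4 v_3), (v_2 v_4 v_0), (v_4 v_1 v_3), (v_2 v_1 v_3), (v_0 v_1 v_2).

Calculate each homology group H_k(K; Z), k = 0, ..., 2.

Take the total order v_0 < v_1 < v_2 < v_3 < v_4 on the vertex set. Then K (dimension 2) consists of the simplices:

  0-simplices (5): [v_0], [v_1], [v_2], [v_3], [v_4]
  1-simplices (10): [v_0,v_1], [v_0,v_2], [v_0,v_3], [v_0,v_4], [v_1,v_2], [v_1,v_3], [v_1,v_4], [v_2,v_3], [v_2,v_4], [v_3,v_4]
  2-simplices (5): [v_0,v_1,v_2], [v_0,v_2,v_4], [v_0,v_3,v_4], [v_1,v_2,v_3], [v_1,v_3,v_4]

giving chain groups C_0 ≅ Z^5, C_1 ≅ Z^10, C_2 ≅ Z^5.

The boundary map ∂_1: C_1 → C_0 sends each edge [p,q] (with p < q) to q − p. For instance
  ∂[v_1,v_3] = [v_3] − [v_1].
The 5×10 boundary matrix has rank 4 and Smith normal form diag(1,1,1,1).

The boundary map ∂_2: C_2 → C_1 sends each 2-simplex [p,q,r] to [q,r] − [p,r] + [p,q]. For instance
  ∂[v_0,v_2,v_4] = [v_2,v_4] − [v_0,v_4] + [v_0,v_2],
  ∂[v_0,v_3,v_4] = [v_3,v_4] − [v_0,v_4] + [v_0,v_3].
The 10×5 boundary matrix has rank 5 and Smith normal form diag(1,1,1,1,1).

From H_k ≅ ker(∂_k) / im(∂_{k+1}) we obtain:

  H_0: rank C_0 − rank ∂_1 = 5 − 4 = 1, and the invariant factors of ∂_1 are all 1, so H_0 = Z.
  H_1: rank ker ∂_1 − rank ∂_2 = (10 − 4) − 5 = 1, and the invariant factors of ∂_2 are all 1, so H_1 = Z.
  H_2: rank ker ∂_2 − rank ∂_3 = (5 − 5) − 0 = 0, and there is no ∂_3, so H_2 = 0.

As a check, the Euler characteristic is 5 − 10 + 5 = 0, which agrees with 1 − 1 + 0 = 0.

H_0 ≅ Z,  H_1 ≅ Z,  H_2 = 0.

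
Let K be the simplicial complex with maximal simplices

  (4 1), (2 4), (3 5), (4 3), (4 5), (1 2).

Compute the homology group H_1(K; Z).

We work with the vertex ordering 1 < 2 < 3 < 4 < 5. The simplices of K, each written with vertices in increasing order, are:

  0-simplices (5): [1], [2], [3], [4], [5]
  1-simplices (6): [1,2], [1,4], [2,4], [3,4], [3,5], [4,5]

giving chain groups C_0 ≅ Z^5, C_1 ≅ Z^6.

The boundary map ∂_1: C_1 → C_0 maps an edge to its endpoints' difference, ∂[p,q] = q − p. For instance
  ∂[3,5] = [5] − [3].
This gives a 5×6 integer matrix of rank 4; reducing to Smith normal form yields diagonal entries (1,1,1,1).

Computing H_k = (kernel of ∂_k) / (image of ∂_{k+1}):

  H_1: rank ker ∂_1 − rank ∂_2 = (6 − 4) − 0 = 2, and there is no ∂_2, so H_1 = Z^2.

(K is a triangulation of a wedge of 2 circles.)

H_1 = Z^2.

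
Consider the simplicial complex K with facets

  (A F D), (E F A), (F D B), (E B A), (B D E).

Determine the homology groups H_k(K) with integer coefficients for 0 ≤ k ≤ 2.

H_0 ≅ Z,  H_1 ≅ Z,  H_2 = 0.

Order the vertices as A < B < D < E < F. Listing each simplex with vertices in this order, K has dimension 2 with simplices:

  0-simplices (5): A, B, D, E, F
  1-simplices (10): AB, AD, AE, AF, BD, BE, BF, DE, DF, EF
  2-simplices (5): ABE, ADF, AEF, BDE, BDF

so the chain groups are C_0 ≅ Z^5, C_1 ≅ Z^10, C_2 ≅ Z^5.

The boundary map ∂_1: C_1 → C_0 maps an edge to its endpoints' difference, ∂[p,q] = q − p.
As a 5×10 matrix over Z this has rank 4, with invariant factors (1,1,1,1).

Boundary ∂_2: C_2 → C_1 maps a triangle to the signed sum of its edges. For instance
  ∂AEF = EF − AF + AE,
  ∂BDF = DF − BF + BD.
The resulting 10×5 matrix has rank 5, and its Smith normal form has invariant factors (1,1,1,1,1).

Computing H_k = (kernel of ∂_k) / (image of ∂_{k+1}):

  H_0: rank C_0 − rank ∂_1 = 5 − 4 = 1, and the invariant factors of ∂_1 are all 1, so H_0 ≅ Z.
  H_1: rank ker ∂_1 − rank ∂_2 = (10 − 4) − 5 = 1, and the invariant factors of ∂_2 are all 1, so H_1 ≅ Z.
  H_2: rank ker ∂_2 − rank ∂_3 = (5 − 5) − 0 = 0, and there is no ∂_3, so H_2 ≅ 0.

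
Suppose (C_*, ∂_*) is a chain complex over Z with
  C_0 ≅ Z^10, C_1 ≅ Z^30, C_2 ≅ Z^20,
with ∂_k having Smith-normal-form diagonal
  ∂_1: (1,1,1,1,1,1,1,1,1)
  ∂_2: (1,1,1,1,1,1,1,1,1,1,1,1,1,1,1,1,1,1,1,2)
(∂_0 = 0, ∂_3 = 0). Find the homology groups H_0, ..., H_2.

H_0: b_0 = 10 − 0 − 9 = 1; torsion from ∂_1 factors > 1: none. So H_0 = Z.
H_1: b_1 = 30 − 9 − 20 = 1; torsion from ∂_2 factors > 1: [2]. So H_1 = Z ⊕ Z/2.
H_2: b_2 = 20 − 20 − 0 = 0; torsion from ∂_3 factors > 1: none. So H_2 = 0.

H_0 = Z,  H_1 = Z ⊕ Z/2,  H_2 = 0.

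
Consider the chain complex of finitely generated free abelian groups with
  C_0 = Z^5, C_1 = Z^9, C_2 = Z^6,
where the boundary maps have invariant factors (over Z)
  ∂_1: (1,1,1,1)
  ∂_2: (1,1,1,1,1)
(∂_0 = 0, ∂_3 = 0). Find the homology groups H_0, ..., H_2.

H_0: b_0 = 5 − 0 − 4 = 1; torsion from ∂_1 factors > 1: none. So H_0 ≅ Z.
H_1: b_1 = 9 − 4 − 5 = 0; torsion from ∂_2 factors > 1: none. So H_1 ≅ 0.
H_2: b_2 = 6 − 5 − 0 = 1; torsion from ∂_3 factors > 1: none. So H_2 ≅ Z.

H_0 ≅ Z,  H_1 = 0,  H_2 ≅ Z.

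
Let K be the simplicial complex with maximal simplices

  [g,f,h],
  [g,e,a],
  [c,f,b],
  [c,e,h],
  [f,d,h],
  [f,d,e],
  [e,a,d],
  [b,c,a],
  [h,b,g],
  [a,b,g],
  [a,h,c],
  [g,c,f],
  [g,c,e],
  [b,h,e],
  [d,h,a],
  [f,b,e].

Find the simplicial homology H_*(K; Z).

K has 8 vertices, 24 edges, 16 triangles.
rank ∂_0 = 0, rank ∂_1 = 7 ⇒ b_0 = 8 − 0 − 7 = 1; all invariant factors of ∂_1 are 1 so no torsion. So H_0 ≅ Z.
rank ∂_1 = 7, rank ∂_2 = 15 ⇒ b_1 = 24 − 7 − 15 = 2; all invariant factors of ∂_2 are 1 so no torsion. So H_1 ≅ Z^2.
rank ∂_2 = 15, rank ∂_3 = 0 ⇒ b_2 = 16 − 15 − 0 = 1. So H_2 ≅ Z.

H_0 ≅ Z,  H_1 ≅ Z^2,  H_2 ≅ Z.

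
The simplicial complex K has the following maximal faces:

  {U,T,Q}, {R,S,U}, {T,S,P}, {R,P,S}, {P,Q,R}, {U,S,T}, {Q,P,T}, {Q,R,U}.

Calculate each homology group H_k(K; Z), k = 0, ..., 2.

We work with the vertex ordering P < Q < R < S < T < U. The simplices of K, each written with vertices in increasing order, are:

  0-simplices (6): P, Q, R, S, T, U
  1-simplices (12): PQ, PR, PS, PT, QR, QT, QU, RS, RU, ST, SU, TU
  2-simplices (8): PQR, PQT, PRS, PST, QRU, QTU, RSU, STU

so the chain groups are C_0 ≅ Z^6, C_1 ≅ Z^12, C_2 ≅ Z^8.

The boundary map ∂_1: C_1 → C_0 sends each edge [p,q] (with p < q) to q − p. For instance
  ∂QR = R − Q.
As a 6×12 matrix over Z this has rank 5, with invariant factors (1,1,1,1,1).

Boundary ∂_2: C_2 → C_1 acts by ∂[p,q,r] = [q,r] − [p,r] + [p,q]. For instance
  ∂QRU = RU − QU + QR,
  ∂PST = ST − PT + PS.
This gives a 12×8 integer matrix of rank 7; reducing to Smith normal form yields diagonal entries (1,1,1,1,1,1,1).

Reading off H_k = ker ∂_k / im ∂_{k+1}:

  H_0: rank C_0 − rank ∂_1 = 6 − 5 = 1, and the invariant factors of ∂_1 are all 1, so H_0 ≅ Z.
  H_1: rank ker ∂_1 − rank ∂_2 = (12 − 5) − 7 = 0, and the invariant factors of ∂_2 are all 1, so H_1 ≅ 0.
  H_2: rank ker ∂_2 − rank ∂_3 = (8 − 7) − 0 = 1, and there is no ∂_3, so H_2 ≅ Z.

As a check, the Euler characteristic is 6 − 12 + 8 = 2, which agrees with 1 − 0 + 1 = 2.

H_0 = Z,  H_1 = 0,  H_2 = Z.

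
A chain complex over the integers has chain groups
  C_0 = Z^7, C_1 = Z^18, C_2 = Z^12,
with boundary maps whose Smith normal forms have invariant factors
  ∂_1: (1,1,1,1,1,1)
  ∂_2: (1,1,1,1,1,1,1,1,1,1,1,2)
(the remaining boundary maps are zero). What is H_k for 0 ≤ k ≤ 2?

H_0: b_0 = 7 − 0 − 6 = 1; torsion from ∂_1 factors > 1: none. So H_0 = Z.
H_1: b_1 = 18 − 6 − 12 = 0; torsion from ∂_2 factors > 1: [2]. So H_1 = Z/2.
H_2: b_2 = 12 − 12 − 0 = 0; torsion from ∂_3 factors > 1: none. So H_2 = 0.

H_0 = Z,  H_1 = Z/2,  H_2 = 0.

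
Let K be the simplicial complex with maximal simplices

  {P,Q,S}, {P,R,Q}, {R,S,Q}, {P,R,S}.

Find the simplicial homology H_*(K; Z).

K has 4 vertices, 6 edges, 4 triangles.
rank ∂_0 = 0, rank ∂_1 = 3 ⇒ b_0 = 4 − 0 − 3 = 1; all invariant factors of ∂_1 are 1 so no torsion. So H_0 ≅ Z.
rank ∂_1 = 3, rank ∂_2 = 3 ⇒ b_1 = 6 − 3 − 3 = 0; all invariant factors of ∂_2 are 1 so no torsion. So H_1 ≅ 0.
rank ∂_2 = 3, rank ∂_3 = 0 ⇒ b_2 = 4 − 3 − 0 = 1. So H_2 ≅ Z.

H_0 ≅ Z,  H_1 = 0,  H_2 ≅ Z.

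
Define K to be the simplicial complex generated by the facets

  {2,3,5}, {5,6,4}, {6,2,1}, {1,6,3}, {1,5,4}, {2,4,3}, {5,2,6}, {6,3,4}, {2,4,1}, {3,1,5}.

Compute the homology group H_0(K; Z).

H_0 = Z.

Take the total order 1 < 2 < 3 < 4 < 5 < 6 on the vertex set. Then K (dimension 2) consists of the simplices:

  0-simplices (6): [1], [2], [3], [4], [5], [6]
  1-simplices (15): [1,2], [1,3], [1,4], [1,5], [1,6], [2,3], [2,4], [2,5], [2,6], [3,4], [3,5], [3,6], [4,5], [4,6], [5,6]
  2-simplices (10): [1,2,4], [1,2,6], [1,3,5], [1,3,6], [1,4,5], [2,3,4], [2,3,5], [2,5,6], [3,4,6], [4,5,6]

Hence C_0 ≅ Z^6, C_1 ≅ Z^15, C_2 ≅ Z^10.

The boundary map ∂_1: C_1 → C_0 maps an edge to its endpoints' difference, ∂[p,q] = q − p. For instance
  ∂[1,5] = [5] − [1].
The 6×15 boundary matrix has rank 5 and Smith normal form diag(1,1,1,1,1).

Boundary ∂_2: C_2 → C_1 sends each 2-simplex [p,q,r] to [q,r] − [p,r] + [p,q]. For instance
  ∂[1,3,6] = [3,6] − [1,6] + [1,3],
  ∂[4,5,6] = [5,6] − [4,6] + [4,5].
As a 15×10 matrix over Z this has rank 10, with invariant factors (1,1,1,1,1,1,1,1,1,2).

Computing H_k = (kernel of ∂_k) / (image of ∂_{k+1}):

  H_0: rank C_0 − rank ∂_1 = 6 − 5 = 1, and the invariant factors of ∂_1 are all 1, so H_0 ≅ Z.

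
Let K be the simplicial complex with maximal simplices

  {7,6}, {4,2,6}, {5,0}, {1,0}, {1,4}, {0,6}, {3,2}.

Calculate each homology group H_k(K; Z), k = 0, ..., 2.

H_0 ≅ Z,  H_1 ≅ Z,  H_2 = 0.

K has 8 vertices, 9 edges, 1 triangle.
rank ∂_0 = 0, rank ∂_1 = 7 ⇒ b_0 = 8 − 0 − 7 = 1; all invariant factors of ∂_1 are 1 so no torsion. So H_0 = Z.
rank ∂_1 = 7, rank ∂_2 = 1 ⇒ b_1 = 9 − 7 − 1 = 1; all invariant factors of ∂_2 are 1 so no torsion. So H_1 = Z.
rank ∂_2 = 1, rank ∂_3 = 0 ⇒ b_2 = 1 − 1 − 0 = 0. So H_2 = 0.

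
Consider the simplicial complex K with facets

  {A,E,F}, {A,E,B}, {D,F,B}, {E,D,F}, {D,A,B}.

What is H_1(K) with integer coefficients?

H_1 = Z.

Order the vertices as A < B < D < E < F. Listing each simplex with vertices in this order, K has dimension 2 with simplices:

  0-simplices (5): A, B, D, E, F
  1-simplices (10): AB, AD, AE, AF, BD, BE, BF, DE, DF, EF
  2-simplices (5): ABD, ABE, AEF, BDF, DEF

so the chain groups are C_0 ≅ Z^5, C_1 ≅ Z^10, C_2 ≅ Z^5.

∂_1: C_1 → C_0 sends each edge [p,q] (with p < q) to q − p.
As a 5×10 matrix over Z this has rank 4, with invariant factors (1,1,1,1).

∂_2: C_2 → C_1 sends each 2-simplex [p,q,r] to [q,r] − [p,r] + [p,q]. For instance
  ∂AEF = EF − AF + AE,
  ∂BDF = DF − BF + BD.
The 10×5 boundary matrix has rank 5 and Smith normal form diag(1,1,1,1,1).

Now H_k = ker ∂_k / im ∂_{k+1}, so:

  H_1: rank ker ∂_1 − rank ∂_2 = (10 − 4) − 5 = 1, and the invariant factors of ∂_2 are all 1, so H_1 ≅ Z.

(K is a triangulation of the Möbius band.)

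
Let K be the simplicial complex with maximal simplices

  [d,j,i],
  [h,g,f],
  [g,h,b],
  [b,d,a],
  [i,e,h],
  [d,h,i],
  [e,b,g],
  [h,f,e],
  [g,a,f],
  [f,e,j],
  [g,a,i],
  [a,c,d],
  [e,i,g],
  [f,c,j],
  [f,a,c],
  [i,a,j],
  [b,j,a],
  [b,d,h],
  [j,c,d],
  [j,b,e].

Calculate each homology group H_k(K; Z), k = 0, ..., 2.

H_0 = Z,  H_1 = Z ⊕ Z_2,  H_2 = 0.

Order the vertices as a < b < c < d < e < f < g < h < i < j. Listing each simplex with vertices in this order, K has dimension 2 with simplices:

  0-simplices (10): a, b, c, d, e, f, g, h, i, j
  1-simplices (30): ab, ac, ad, af, ag, ai, aj, bd, be, bg, bh, bj, cd, cf, cj, dh, di, dj, ef, eg, eh, ei, ej, fg, fh, fj, gh, gi, hi, ij
  2-simplices (20): abd, abj, acd, acf, afg, agi, aij, bdh, beg, bej, bgh, cdj, cfj, dhi, dij, efh, efj, egi, ehi, fgh

giving chain groups C_0 ≅ Z^10, C_1 ≅ Z^30, C_2 ≅ Z^20.

∂_1: C_1 → C_0 is given by ∂[p,q] = [q] − [p]. For instance
  ∂aj = j − a.
As a 10×30 matrix over Z this has rank 9, with invariant factors (1,1,1,1,1,1,1,1,1).

∂_2: C_2 → C_1 acts by ∂[p,q,r] = [q,r] − [p,r] + [p,q]. For instance
  ∂acf = cf − af + ac,
  ∂cfj = fj − cj + cf.
The 30×20 boundary matrix has rank 20 and Smith normal form diag(1,1,1,1,1,1,1,1,1,1,1,1,1,1,1,1,1,1,1,2).

Now H_k = ker ∂_k / im ∂_{k+1}, so:

  H_0: rank C_0 − rank ∂_1 = 10 − 9 = 1, and the invariant factors of ∂_1 are all 1, so H_0 = Z.
  H_1: rank ker ∂_1 − rank ∂_2 = (30 − 9) − 20 = 1, and ∂_2 has invariant factor 2 > 1, so H_1 = Z ⊕ Z_2.
  H_2: rank ker ∂_2 − rank ∂_3 = (20 − 20) − 0 = 0, and there is no ∂_3, so H_2 = 0.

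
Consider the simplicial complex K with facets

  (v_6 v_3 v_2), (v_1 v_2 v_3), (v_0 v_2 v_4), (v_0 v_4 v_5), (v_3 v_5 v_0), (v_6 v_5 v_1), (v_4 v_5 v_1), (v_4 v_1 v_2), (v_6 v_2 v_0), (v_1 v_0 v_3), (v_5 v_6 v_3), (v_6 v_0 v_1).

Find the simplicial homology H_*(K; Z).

H_0 ≅ Z,  H_1 ≅ Z/2,  H_2 = 0.

Take the total order v_0 < v_1 < v_2 < v_3 < v_4 < v_5 < v_6 on the vertex set. Then K (dimension 2) consists of the simplices:

  0-simplices (7): [v_0], [v_1], [v_2], [v_3], [v_4], [v_5], [v_6]
  1-simplices (18): (18 of them)
  2-simplices (12): (12 of them)

giving chain groups C_0 ≅ Z^7, C_1 ≅ Z^18, C_2 ≅ Z^12.

The boundary map ∂_1: C_1 → C_0 is given by ∂[p,q] = [q] − [p].
The 7×18 boundary matrix has rank 6 and Smith normal form diag(1,1,1,1,1,1).

The boundary map ∂_2: C_2 → C_1 maps a triangle to the signed sum of its edges. For instance
  ∂[v_1,v_5,v_6] = [v_5,v_6] − [v_1,v_6] + [v_1,v_5],
  ∂[v_1,v_2,v_4] = [v_2,v_4] − [v_1,v_4] + [v_1,v_2].
As a 18×12 matrix over Z this has rank 12, with invariant factors (1,1,1,1,1,1,1,1,1,1,1,2).

From H_k ≅ ker(∂_k) / im(∂_{k+1}) we obtain:

  H_0: rank C_0 − rank ∂_1 = 7 − 6 = 1, and the invariant factors of ∂_1 are all 1, so H_0 ≅ Z.
  H_1: rank ker ∂_1 − rank ∂_2 = (18 − 6) − 12 = 0, and ∂_2 has invariant factor 2 > 1, so H_1 ≅ Z/2.
  H_2: rank ker ∂_2 − rank ∂_3 = (12 − 12) − 0 = 0, and there is no ∂_3, so H_2 ≅ 0.

As a check, the Euler characteristic is 7 − 18 + 12 = 1, which agrees with 1 − 0 + 0 = 1.
(K is a triangulation of the real projective plane RP^2.)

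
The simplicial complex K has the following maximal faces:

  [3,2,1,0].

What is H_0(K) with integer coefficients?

Order the vertices as 0 < 1 < 2 < 3. Listing each simplex with vertices in this order, K has dimension 3 with simplices:

  0-simplices (4): [0], [1], [2], [3]
  1-simplices (6): [0,1], [0,2], [0,3], [1,2], [1,3], [2,3]
  2-simplices (4): [0,1,2], [0,1,3], [0,2,3], [1,2,3]
  3-simplices (1): [0,1,2,3]

so the chain groups are C_0 ≅ Z^4, C_1 ≅ Z^6, C_2 ≅ Z^4, C_3 ≅ Z^1.

∂_1: C_1 → C_0 is given by ∂[p,q] = [q] − [p]. For instance
  ∂[0,1] = [1] − [0].
The resulting 4×6 matrix has rank 3, and its Smith normal form has invariant factors (1,1,1).

Boundary ∂_2: C_2 → C_1 acts by ∂[p,q,r] = [q,r] − [p,r] + [p,q]. For instance
  ∂[0,1,3] = [1,3] − [0,3] + [0,1],
  ∂[1,2,3] = [2,3] − [1,3] + [1,2].
This gives a 6×4 integer matrix of rank 3; reducing to Smith normal form yields diagonal entries (1,1,1).

The boundary map ∂_3: C_3 → C_2 sends each 3-simplex σ to the alternating sum Σ_i (−1)^i (σ with its i-th vertex removed). For instance
  ∂[0,1,2,3] = [1,2,3] − [0,2,3] + [0,1,3] − [0,1,2].
The resulting 4×1 matrix has rank 1, and its Smith normal form has invariant factors (1).

From H_k ≅ ker(∂_k) / im(∂_{k+1}) we obtain:

  H_0: rank C_0 − rank ∂_1 = 4 − 3 = 1, and the invariant factors of ∂_1 are all 1, so H_0 = Z.

H_0 ≅ Z.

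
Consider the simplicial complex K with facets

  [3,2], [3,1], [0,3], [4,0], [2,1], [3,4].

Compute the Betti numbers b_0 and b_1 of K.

b_0 = 1, b_1 = 2.

Fix the vertex order 0 < 1 < 2 < 3 < 4 and write every simplex with vertices in increasing order. Then dim K = 1 and the simplices of K are:

  0-simplices (5): [0], [1], [2], [3], [4]
  1-simplices (6): [0,3], [0,4], [1,2], [1,3], [2,3], [3,4]

Hence C_0 ≅ Z^5, C_1 ≅ Z^6.

∂_1: C_1 → C_0 is given by ∂[p,q] = [q] − [p]. For instance
  ∂[1,2] = [2] − [1].
As a 5×6 matrix over Z this has rank 4, with invariant factors (1,1,1,1).

Reading off H_k = ker ∂_k / im ∂_{k+1}:

  H_0: rank C_0 − rank ∂_1 = 5 − 4 = 1, and the invariant factors of ∂_1 are all 1, so H_0 = Z.
  H_1: rank ker ∂_1 − rank ∂_2 = (6 − 4) − 0 = 2, and there is no ∂_2, so H_1 = Z^2.

(K is a triangulation of a wedge of 2 circles.)

Hence the Betti numbers are b_0 = 1, b_1 = 2.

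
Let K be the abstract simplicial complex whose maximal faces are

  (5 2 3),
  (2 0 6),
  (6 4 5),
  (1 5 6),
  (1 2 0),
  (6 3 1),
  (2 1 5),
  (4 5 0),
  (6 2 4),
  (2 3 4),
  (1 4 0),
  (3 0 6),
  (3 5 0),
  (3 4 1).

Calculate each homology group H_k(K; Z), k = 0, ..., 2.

H_0 ≅ Z,  H_1 ≅ Z^2,  H_2 ≅ Z.

K has 7 vertices, 21 edges, 14 triangles.
rank ∂_0 = 0, rank ∂_1 = 6 ⇒ b_0 = 7 − 0 − 6 = 1; all invariant factors of ∂_1 are 1 so no torsion. So H_0 ≅ Z.
rank ∂_1 = 6, rank ∂_2 = 13 ⇒ b_1 = 21 − 6 − 13 = 2; all invariant factors of ∂_2 are 1 so no torsion. So H_1 ≅ Z^2.
rank ∂_2 = 13, rank ∂_3 = 0 ⇒ b_2 = 14 − 13 − 0 = 1. So H_2 ≅ Z.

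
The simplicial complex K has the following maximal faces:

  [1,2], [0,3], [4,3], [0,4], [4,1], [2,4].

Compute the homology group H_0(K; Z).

Order the vertices as 0 < 1 < 2 < 3 < 4. Listing each simplex with vertices in this order, K has dimension 1 with simplices:

  0-simplices (5): [0], [1], [2], [3], [4]
  1-simplices (6): [0,3], [0,4], [1,2], [1,4], [2,4], [3,4]

giving chain groups C_0 ≅ Z^5, C_1 ≅ Z^6.

∂_1: C_1 → C_0 maps an edge to its endpoints' difference, ∂[p,q] = q − p.
As a 5×6 matrix over Z this has rank 4, with invariant factors (1,1,1,1).

Now H_k = ker ∂_k / im ∂_{k+1}, so:

  H_0: rank C_0 − rank ∂_1 = 5 − 4 = 1, and the invariant factors of ∂_1 are all 1, so H_0 ≅ Z.

H_0 ≅ Z.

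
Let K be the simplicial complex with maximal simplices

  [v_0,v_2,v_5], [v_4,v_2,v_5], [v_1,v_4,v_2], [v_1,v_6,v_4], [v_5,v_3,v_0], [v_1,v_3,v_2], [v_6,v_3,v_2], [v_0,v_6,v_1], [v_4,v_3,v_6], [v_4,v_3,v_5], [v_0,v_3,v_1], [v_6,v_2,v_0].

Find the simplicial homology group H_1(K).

H_1 ≅ Z/2.

Take the total order v_0 < v_1 < v_2 < v_3 < v_4 < v_5 < v_6 on the vertex set. Then K (dimension 2) consists of the simplices:

  0-simplices (7): [v_0], [v_1], [v_2], [v_3], [v_4], [v_5], [v_6]
  1-simplices (18): (18 of them)
  2-simplices (12): (12 of them)

so the chain groups are C_0 ≅ Z^7, C_1 ≅ Z^18, C_2 ≅ Z^12.

Boundary ∂_1: C_1 → C_0 is given by ∂[p,q] = [q] − [p].
The 7×18 boundary matrix has rank 6 and Smith normal form diag(1,1,1,1,1,1).

The boundary map ∂_2: C_2 → C_1 sends each 2-simplex [p,q,r] to [q,r] − [p,r] + [p,q]. For instance
  ∂[v_0,v_3,v_5] = [v_3,v_5] − [v_0,v_5] + [v_0,v_3],
  ∂[v_2,v_4,v_5] = [v_4,v_5] − [v_2,v_5] + [v_2,v_4].
The 18×12 boundary matrix has rank 12 and Smith normal form diag(1,1,1,1,1,1,1,1,1,1,1,2).

From H_k ≅ ker(∂_k) / im(∂_{k+1}) we obtain:

  H_1: rank ker ∂_1 − rank ∂_2 = (18 − 6) − 12 = 0, and ∂_2 has invariant factor 2 > 1, so H_1 ≅ Z/2.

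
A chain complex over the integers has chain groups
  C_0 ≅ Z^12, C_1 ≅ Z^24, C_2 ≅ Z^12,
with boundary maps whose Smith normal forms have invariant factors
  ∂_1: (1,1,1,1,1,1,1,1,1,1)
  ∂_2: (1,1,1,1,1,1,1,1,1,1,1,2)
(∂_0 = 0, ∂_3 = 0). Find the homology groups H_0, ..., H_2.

H_0 ≅ Z^2,  H_1 ≅ Z^2 ⊕ Z/2Z,  H_2 = 0.

H_0: b_0 = 12 − 0 − 10 = 2; torsion from ∂_1 factors > 1: none. So H_0 ≅ Z^2.
H_1: b_1 = 24 − 10 − 12 = 2; torsion from ∂_2 factors > 1: [2]. So H_1 ≅ Z^2 ⊕ Z/2Z.
H_2: b_2 = 12 − 12 − 0 = 0; torsion from ∂_3 factors > 1: none. So H_2 ≅ 0.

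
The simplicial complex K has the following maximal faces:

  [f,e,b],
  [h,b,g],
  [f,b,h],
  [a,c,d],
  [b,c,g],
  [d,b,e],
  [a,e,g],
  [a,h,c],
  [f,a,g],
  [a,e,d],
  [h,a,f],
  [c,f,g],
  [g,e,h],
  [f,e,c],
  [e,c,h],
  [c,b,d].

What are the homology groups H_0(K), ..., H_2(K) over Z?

H_0 = Z,  H_1 = Z^2,  H_2 = Z.

We work with the vertex ordering a < b < c < d < e < f < g < h. The simplices of K, each written with vertices in increasing order, are:

  0-simplices (8): a, b, c, d, e, f, g, h
  1-simplices (24): ac, ad, ae, af, ag, ah, bc, bd, be, bf, bg, bh, cd, ce, cf, cg, ch, de, ef, eg, eh, fg, fh, gh
  2-simplices (16): acd, ach, ade, aeg, afg, afh, bcd, bcg, bde, bef, bfh, bgh, cef, ceh, cfg, egh

giving chain groups C_0 ≅ Z^8, C_1 ≅ Z^24, C_2 ≅ Z^16.

The boundary map ∂_1: C_1 → C_0 is given by ∂[p,q] = [q] − [p]. For instance
  ∂bd = d − b.
As a 8×24 matrix over Z this has rank 7, with invariant factors (1,1,1,1,1,1,1).

Boundary ∂_2: C_2 → C_1 maps a triangle to the signed sum of its edges. For instance
  ∂aeg = eg − ag + ae,
  ∂bcd = cd − bd + bc.
As a 24×16 matrix over Z this has rank 15, with invariant factors (1,1,1,1,1,1,1,1,1,1,1,1,1,1,1).

Now H_k = ker ∂_k / im ∂_{k+1}, so:

  H_0: rank C_0 − rank ∂_1 = 8 − 7 = 1, and the invariant factors of ∂_1 are all 1, so H_0 ≅ Z.
  H_1: rank ker ∂_1 − rank ∂_2 = (24 − 7) − 15 = 2, and the invariant factors of ∂_2 are all 1, so H_1 ≅ Z^2.
  H_2: rank ker ∂_2 − rank ∂_3 = (16 − 15) − 0 = 1, and there is no ∂_3, so H_2 ≅ Z.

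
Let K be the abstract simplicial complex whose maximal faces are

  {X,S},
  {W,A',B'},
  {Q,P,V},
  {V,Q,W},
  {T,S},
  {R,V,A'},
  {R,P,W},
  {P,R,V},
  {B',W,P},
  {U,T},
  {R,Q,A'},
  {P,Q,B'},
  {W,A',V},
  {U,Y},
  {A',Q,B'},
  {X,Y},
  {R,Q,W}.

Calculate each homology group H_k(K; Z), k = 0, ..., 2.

K has 12 vertices, 23 edges, 12 triangles.
rank ∂_0 = 0, rank ∂_1 = 10 ⇒ b_0 = 12 − 0 − 10 = 2; all invariant factors of ∂_1 are 1 so no torsion. So H_0 = Z^2.
rank ∂_1 = 10, rank ∂_2 = 12 ⇒ b_1 = 23 − 10 − 12 = 1; ∂_2 has invariant factor(s) [2] giving torsion. So H_1 = Z × Z/2.
rank ∂_2 = 12, rank ∂_3 = 0 ⇒ b_2 = 12 − 12 − 0 = 0. So H_2 = 0.

H_0 ≅ Z^2,  H_1 ≅ Z × Z/2,  H_2 = 0.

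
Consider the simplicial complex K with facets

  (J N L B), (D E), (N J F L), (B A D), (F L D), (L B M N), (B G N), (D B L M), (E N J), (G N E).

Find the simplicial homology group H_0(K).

H_0 = Z.

We work with the vertex ordering A < B < D < E < F < G < J < L < M < N. The simplices of K, each written with vertices in increasing order, are:

  0-simplices (10): A, B, D, E, F, G, J, L, M, N
  1-simplices (24): AB, AD, BD, BG, BJ, BL, BM, BN, DE, DF, DL, DM, EG, EJ, EN, FJ, FL, FN, GN, JL, JN, LM, LN, MN
  2-simplices (18): ABD, BDL, BDM, BGN, BJL, BJN, BLM, BLN, BMN, DFL, DLM, EGN, EJN, FJL, FJN, FLN, JLN, LMN
  3-simplices (4): BDLM, BJLN, BLMN, FJLN

Hence C_0 ≅ Z^10, C_1 ≅ Z^24, C_2 ≅ Z^18, C_3 ≅ Z^4.

Boundary ∂_1: C_1 → C_0 maps an edge to its endpoints' difference, ∂[p,q] = q − p. For instance
  ∂BN = N − B.
The 10×24 boundary matrix has rank 9 and Smith normal form diag(1,1,1,1,1,1,1,1,1).

Boundary ∂_2: C_2 → C_1 maps a triangle to the signed sum of its edges. For instance
  ∂BMN = MN − BN + BM,
  ∂DLM = LM − DM + DL.
The resulting 24×18 matrix has rank 14, and its Smith normal form has invariant factors (1,1,1,1,1,1,1,1,1,1,1,1,1,1).

∂_3: C_3 → C_2 sends each 3-simplex σ to the alternating sum Σ_i (−1)^i (σ with its i-th vertex removed). For instance
  ∂BJLN = JLN − BLN + BJN − BJL,
  ∂BLMN = LMN − BMN + BLN − BLM.
The resulting 18×4 matrix has rank 4, and its Smith normal form has invariant factors (1,1,1,1).

From H_k ≅ ker(∂_k) / im(∂_{k+1}) we obtain:

  H_0: rank C_0 − rank ∂_1 = 10 − 9 = 1, and the invariant factors of ∂_1 are all 1, so H_0 ≅ Z.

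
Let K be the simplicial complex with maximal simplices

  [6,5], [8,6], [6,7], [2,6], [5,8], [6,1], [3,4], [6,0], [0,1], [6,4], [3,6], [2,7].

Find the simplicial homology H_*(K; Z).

H_0 = Z,  H_1 = Z^4.

Fix the vertex order 0 < 1 < 2 < 3 < 4 < 5 < 6 < 7 < 8 and write every simplex with vertices in increasing order. Then dim K = 1 and the simplices of K are:

  0-simplices (9): [0], [1], [2], [3], [4], [5], [6], [7], [8]
  1-simplices (12): [0,1], [0,6], [1,6], [2,6], [2,7], [3,4], [3,6], [4,6], [5,6], [5,8], [6,7], [6,8]

Hence C_0 ≅ Z^9, C_1 ≅ Z^12.

∂_1: C_1 → C_0 is given by ∂[p,q] = [q] − [p]. For instance
  ∂[0,1] = [1] − [0].
As a 9×12 matrix over Z this has rank 8, with invariant factors (1,1,1,1,1,1,1,1).

Now H_k = ker ∂_k / im ∂_{k+1}, so:

  H_0: rank C_0 − rank ∂_1 = 9 − 8 = 1, and the invariant factors of ∂_1 are all 1, so H_0 = Z.
  H_1: rank ker ∂_1 − rank ∂_2 = (12 − 8) − 0 = 4, and there is no ∂_2, so H_1 = Z^4.

(K is a triangulation of a wedge of 4 circles.)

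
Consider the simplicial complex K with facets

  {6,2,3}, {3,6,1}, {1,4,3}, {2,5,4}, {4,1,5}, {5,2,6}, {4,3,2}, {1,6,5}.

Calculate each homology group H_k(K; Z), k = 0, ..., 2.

H_0 = Z,  H_1 = 0,  H_2 = Z.

We work with the vertex ordering 1 < 2 < 3 < 4 < 5 < 6. The simplices of K, each written with vertices in increasing order, are:

  0-simplices (6): [1], [2], [3], [4], [5], [6]
  1-simplices (12): [1,3], [1,4], [1,5], [1,6], [2,3], [2,4], [2,5], [2,6], [3,4], [3,6], [4,5], [5,6]
  2-simplices (8): [1,3,4], [1,3,6], [1,4,5], [1,5,6], [2,3,4], [2,3,6], [2,4,5], [2,5,6]

giving chain groups C_0 ≅ Z^6, C_1 ≅ Z^12, C_2 ≅ Z^8.

The boundary map ∂_1: C_1 → C_0 is given by ∂[p,q] = [q] − [p]. For instance
  ∂[3,6] = [6] − [3].
As a 6×12 matrix over Z this has rank 5, with invariant factors (1,1,1,1,1).

The boundary map ∂_2: C_2 → C_1 maps a triangle to the signed sum of its edges. For instance
  ∂[2,4,5] = [4,5] − [2,5] + [2,4],
  ∂[1,5,6] = [5,6] − [1,6] + [1,5].
The 12×8 boundary matrix has rank 7 and Smith normal form diag(1,1,1,1,1,1,1).

Computing H_k = (kernel of ∂_k) / (image of ∂_{k+1}):

  H_0: rank C_0 − rank ∂_1 = 6 − 5 = 1, and the invariant factors of ∂_1 are all 1, so H_0 = Z.
  H_1: rank ker ∂_1 − rank ∂_2 = (12 − 5) − 7 = 0, and the invariant factors of ∂_2 are all 1, so H_1 = 0.
  H_2: rank ker ∂_2 − rank ∂_3 = (8 − 7) − 0 = 1, and there is no ∂_3, so H_2 = Z.

As a check, the Euler characteristic is 6 − 12 + 8 = 2, which agrees with 1 − 0 + 1 = 2.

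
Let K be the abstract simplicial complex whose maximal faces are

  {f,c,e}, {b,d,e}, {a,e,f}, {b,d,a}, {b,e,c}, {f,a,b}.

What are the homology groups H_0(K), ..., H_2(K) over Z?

K has 6 vertices, 12 edges, 6 triangles.
rank ∂_0 = 0, rank ∂_1 = 5 ⇒ b_0 = 6 − 0 − 5 = 1; all invariant factors of ∂_1 are 1 so no torsion. So H_0 ≅ Z.
rank ∂_1 = 5, rank ∂_2 = 6 ⇒ b_1 = 12 − 5 − 6 = 1; all invariant factors of ∂_2 are 1 so no torsion. So H_1 ≅ Z.
rank ∂_2 = 6, rank ∂_3 = 0 ⇒ b_2 = 6 − 6 − 0 = 0. So H_2 ≅ 0.

H_0 = Z,  H_1 = Z,  H_2 = 0.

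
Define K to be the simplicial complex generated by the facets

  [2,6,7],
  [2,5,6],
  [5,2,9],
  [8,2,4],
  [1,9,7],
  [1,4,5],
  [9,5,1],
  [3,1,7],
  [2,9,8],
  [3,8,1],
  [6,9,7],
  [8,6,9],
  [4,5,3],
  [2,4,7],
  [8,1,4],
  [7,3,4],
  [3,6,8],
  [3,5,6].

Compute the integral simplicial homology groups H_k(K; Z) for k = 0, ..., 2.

H_0 = Z,  H_1 = Z ⊕ Z/2,  H_2 = 0.

K has 9 vertices, 27 edges, 18 triangles.
rank ∂_0 = 0, rank ∂_1 = 8 ⇒ b_0 = 9 − 0 − 8 = 1; all invariant factors of ∂_1 are 1 so no torsion. So H_0 = Z.
rank ∂_1 = 8, rank ∂_2 = 18 ⇒ b_1 = 27 − 8 − 18 = 1; ∂_2 has invariant factor(s) [2] giving torsion. So H_1 = Z ⊕ Z/2.
rank ∂_2 = 18, rank ∂_3 = 0 ⇒ b_2 = 18 − 18 − 0 = 0. So H_2 = 0.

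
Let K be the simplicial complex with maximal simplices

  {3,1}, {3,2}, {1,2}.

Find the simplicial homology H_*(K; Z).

K has 3 vertices, 3 edges.
rank ∂_0 = 0, rank ∂_1 = 2 ⇒ b_0 = 3 − 0 − 2 = 1; all invariant factors of ∂_1 are 1 so no torsion. So H_0 = Z.
rank ∂_1 = 2, rank ∂_2 = 0 ⇒ b_1 = 3 − 2 − 0 = 1. So H_1 = Z.

H_0 = Z,  H_1 = Z.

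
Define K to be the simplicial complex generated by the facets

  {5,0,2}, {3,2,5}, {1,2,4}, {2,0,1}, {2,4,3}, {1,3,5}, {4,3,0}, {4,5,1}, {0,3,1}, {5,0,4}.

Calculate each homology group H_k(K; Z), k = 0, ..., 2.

Fix the vertex order 0 < 1 < 2 < 3 < 4 < 5 and write every simplex with vertices in increasing order. Then dim K = 2 and the simplices of K are:

  0-simplices (6): [0], [1], [2], [3], [4], [5]
  1-simplices (15): [0,1], [0,2], [0,3], [0,4], [0,5], [1,2], [1,3], [1,4], [1,5], [2,3], [2,4], [2,5], [3,4], [3,5], [4,5]
  2-simplices (10): [0,1,2], [0,1,3], [0,2,5], [0,3,4], [0,4,5], [1,2,4], [1,3,5], [1,4,5], [2,3,4], [2,3,5]

Hence C_0 ≅ Z^6, C_1 ≅ Z^15, C_2 ≅ Z^10.

∂_1: C_1 → C_0 sends each edge [p,q] (with p < q) to q − p.
The resulting 6×15 matrix has rank 5, and its Smith normal form has invariant factors (1,1,1,1,1).

The boundary map ∂_2: C_2 → C_1 acts by ∂[p,q,r] = [q,r] − [p,r] + [p,q]. For instance
  ∂[0,1,2] = [1,2] − [0,2] + [0,1],
  ∂[0,2,5] = [2,5] − [0,5] + [0,2].
This gives a 15×10 integer matrix of rank 10; reducing to Smith normal form yields diagonal entries (1,1,1,1,1,1,1,1,1,2).

From H_k ≅ ker(∂_k) / im(∂_{k+1}) we obtain:

  H_0: rank C_0 − rank ∂_1 = 6 − 5 = 1, and the invariant factors of ∂_1 are all 1, so H_0 ≅ Z.
  H_1: rank ker ∂_1 − rank ∂_2 = (15 − 5) − 10 = 0, and ∂_2 has invariant factor 2 > 1, so H_1 ≅ Z/2.
  H_2: rank ker ∂_2 − rank ∂_3 = (10 − 10) − 0 = 0, and there is no ∂_3, so H_2 ≅ 0.

H_0 ≅ Z,  H_1 ≅ Z/2,  H_2 = 0.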